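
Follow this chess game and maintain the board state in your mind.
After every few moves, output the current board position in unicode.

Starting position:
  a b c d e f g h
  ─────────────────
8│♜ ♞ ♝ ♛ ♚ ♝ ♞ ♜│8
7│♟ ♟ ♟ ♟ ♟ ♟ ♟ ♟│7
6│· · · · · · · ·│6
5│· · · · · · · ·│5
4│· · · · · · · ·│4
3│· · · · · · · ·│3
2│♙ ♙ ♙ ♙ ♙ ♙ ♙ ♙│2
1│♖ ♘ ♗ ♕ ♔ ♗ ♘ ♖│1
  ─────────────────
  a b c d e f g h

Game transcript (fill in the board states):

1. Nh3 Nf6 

  a b c d e f g h
  ─────────────────
8│♜ ♞ ♝ ♛ ♚ ♝ · ♜│8
7│♟ ♟ ♟ ♟ ♟ ♟ ♟ ♟│7
6│· · · · · ♞ · ·│6
5│· · · · · · · ·│5
4│· · · · · · · ·│4
3│· · · · · · · ♘│3
2│♙ ♙ ♙ ♙ ♙ ♙ ♙ ♙│2
1│♖ ♘ ♗ ♕ ♔ ♗ · ♖│1
  ─────────────────
  a b c d e f g h

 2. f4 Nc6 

  a b c d e f g h
  ─────────────────
8│♜ · ♝ ♛ ♚ ♝ · ♜│8
7│♟ ♟ ♟ ♟ ♟ ♟ ♟ ♟│7
6│· · ♞ · · ♞ · ·│6
5│· · · · · · · ·│5
4│· · · · · ♙ · ·│4
3│· · · · · · · ♘│3
2│♙ ♙ ♙ ♙ ♙ · ♙ ♙│2
1│♖ ♘ ♗ ♕ ♔ ♗ · ♖│1
  ─────────────────
  a b c d e f g h

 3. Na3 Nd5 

  a b c d e f g h
  ─────────────────
8│♜ · ♝ ♛ ♚ ♝ · ♜│8
7│♟ ♟ ♟ ♟ ♟ ♟ ♟ ♟│7
6│· · ♞ · · · · ·│6
5│· · · ♞ · · · ·│5
4│· · · · · ♙ · ·│4
3│♘ · · · · · · ♘│3
2│♙ ♙ ♙ ♙ ♙ · ♙ ♙│2
1│♖ · ♗ ♕ ♔ ♗ · ♖│1
  ─────────────────
  a b c d e f g h



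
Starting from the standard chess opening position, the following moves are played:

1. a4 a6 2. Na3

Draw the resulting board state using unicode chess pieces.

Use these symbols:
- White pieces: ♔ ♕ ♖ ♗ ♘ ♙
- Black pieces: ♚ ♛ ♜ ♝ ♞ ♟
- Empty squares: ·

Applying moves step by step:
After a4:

♜ ♞ ♝ ♛ ♚ ♝ ♞ ♜
♟ ♟ ♟ ♟ ♟ ♟ ♟ ♟
· · · · · · · ·
· · · · · · · ·
♙ · · · · · · ·
· · · · · · · ·
· ♙ ♙ ♙ ♙ ♙ ♙ ♙
♖ ♘ ♗ ♕ ♔ ♗ ♘ ♖


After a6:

♜ ♞ ♝ ♛ ♚ ♝ ♞ ♜
· ♟ ♟ ♟ ♟ ♟ ♟ ♟
♟ · · · · · · ·
· · · · · · · ·
♙ · · · · · · ·
· · · · · · · ·
· ♙ ♙ ♙ ♙ ♙ ♙ ♙
♖ ♘ ♗ ♕ ♔ ♗ ♘ ♖


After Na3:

♜ ♞ ♝ ♛ ♚ ♝ ♞ ♜
· ♟ ♟ ♟ ♟ ♟ ♟ ♟
♟ · · · · · · ·
· · · · · · · ·
♙ · · · · · · ·
♘ · · · · · · ·
· ♙ ♙ ♙ ♙ ♙ ♙ ♙
♖ · ♗ ♕ ♔ ♗ ♘ ♖



  a b c d e f g h
  ─────────────────
8│♜ ♞ ♝ ♛ ♚ ♝ ♞ ♜│8
7│· ♟ ♟ ♟ ♟ ♟ ♟ ♟│7
6│♟ · · · · · · ·│6
5│· · · · · · · ·│5
4│♙ · · · · · · ·│4
3│♘ · · · · · · ·│3
2│· ♙ ♙ ♙ ♙ ♙ ♙ ♙│2
1│♖ · ♗ ♕ ♔ ♗ ♘ ♖│1
  ─────────────────
  a b c d e f g h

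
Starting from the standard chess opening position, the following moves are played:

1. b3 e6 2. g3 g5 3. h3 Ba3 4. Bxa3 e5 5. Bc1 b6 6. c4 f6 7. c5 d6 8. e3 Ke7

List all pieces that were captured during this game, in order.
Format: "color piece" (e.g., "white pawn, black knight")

Tracking captures:
  Bxa3: captured black bishop

black bishop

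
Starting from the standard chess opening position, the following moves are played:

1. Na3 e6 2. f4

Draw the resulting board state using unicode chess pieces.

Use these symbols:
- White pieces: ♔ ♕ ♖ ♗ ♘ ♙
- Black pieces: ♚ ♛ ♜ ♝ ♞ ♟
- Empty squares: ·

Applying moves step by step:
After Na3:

♜ ♞ ♝ ♛ ♚ ♝ ♞ ♜
♟ ♟ ♟ ♟ ♟ ♟ ♟ ♟
· · · · · · · ·
· · · · · · · ·
· · · · · · · ·
♘ · · · · · · ·
♙ ♙ ♙ ♙ ♙ ♙ ♙ ♙
♖ · ♗ ♕ ♔ ♗ ♘ ♖


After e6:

♜ ♞ ♝ ♛ ♚ ♝ ♞ ♜
♟ ♟ ♟ ♟ · ♟ ♟ ♟
· · · · ♟ · · ·
· · · · · · · ·
· · · · · · · ·
♘ · · · · · · ·
♙ ♙ ♙ ♙ ♙ ♙ ♙ ♙
♖ · ♗ ♕ ♔ ♗ ♘ ♖


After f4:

♜ ♞ ♝ ♛ ♚ ♝ ♞ ♜
♟ ♟ ♟ ♟ · ♟ ♟ ♟
· · · · ♟ · · ·
· · · · · · · ·
· · · · · ♙ · ·
♘ · · · · · · ·
♙ ♙ ♙ ♙ ♙ · ♙ ♙
♖ · ♗ ♕ ♔ ♗ ♘ ♖



  a b c d e f g h
  ─────────────────
8│♜ ♞ ♝ ♛ ♚ ♝ ♞ ♜│8
7│♟ ♟ ♟ ♟ · ♟ ♟ ♟│7
6│· · · · ♟ · · ·│6
5│· · · · · · · ·│5
4│· · · · · ♙ · ·│4
3│♘ · · · · · · ·│3
2│♙ ♙ ♙ ♙ ♙ · ♙ ♙│2
1│♖ · ♗ ♕ ♔ ♗ ♘ ♖│1
  ─────────────────
  a b c d e f g h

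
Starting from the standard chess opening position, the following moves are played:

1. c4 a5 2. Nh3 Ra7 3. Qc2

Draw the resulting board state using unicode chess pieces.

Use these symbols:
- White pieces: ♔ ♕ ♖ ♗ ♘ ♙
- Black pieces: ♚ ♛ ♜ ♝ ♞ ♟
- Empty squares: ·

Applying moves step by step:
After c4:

♜ ♞ ♝ ♛ ♚ ♝ ♞ ♜
♟ ♟ ♟ ♟ ♟ ♟ ♟ ♟
· · · · · · · ·
· · · · · · · ·
· · ♙ · · · · ·
· · · · · · · ·
♙ ♙ · ♙ ♙ ♙ ♙ ♙
♖ ♘ ♗ ♕ ♔ ♗ ♘ ♖


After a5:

♜ ♞ ♝ ♛ ♚ ♝ ♞ ♜
· ♟ ♟ ♟ ♟ ♟ ♟ ♟
· · · · · · · ·
♟ · · · · · · ·
· · ♙ · · · · ·
· · · · · · · ·
♙ ♙ · ♙ ♙ ♙ ♙ ♙
♖ ♘ ♗ ♕ ♔ ♗ ♘ ♖


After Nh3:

♜ ♞ ♝ ♛ ♚ ♝ ♞ ♜
· ♟ ♟ ♟ ♟ ♟ ♟ ♟
· · · · · · · ·
♟ · · · · · · ·
· · ♙ · · · · ·
· · · · · · · ♘
♙ ♙ · ♙ ♙ ♙ ♙ ♙
♖ ♘ ♗ ♕ ♔ ♗ · ♖


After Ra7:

· ♞ ♝ ♛ ♚ ♝ ♞ ♜
♜ ♟ ♟ ♟ ♟ ♟ ♟ ♟
· · · · · · · ·
♟ · · · · · · ·
· · ♙ · · · · ·
· · · · · · · ♘
♙ ♙ · ♙ ♙ ♙ ♙ ♙
♖ ♘ ♗ ♕ ♔ ♗ · ♖


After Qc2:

· ♞ ♝ ♛ ♚ ♝ ♞ ♜
♜ ♟ ♟ ♟ ♟ ♟ ♟ ♟
· · · · · · · ·
♟ · · · · · · ·
· · ♙ · · · · ·
· · · · · · · ♘
♙ ♙ ♕ ♙ ♙ ♙ ♙ ♙
♖ ♘ ♗ · ♔ ♗ · ♖



  a b c d e f g h
  ─────────────────
8│· ♞ ♝ ♛ ♚ ♝ ♞ ♜│8
7│♜ ♟ ♟ ♟ ♟ ♟ ♟ ♟│7
6│· · · · · · · ·│6
5│♟ · · · · · · ·│5
4│· · ♙ · · · · ·│4
3│· · · · · · · ♘│3
2│♙ ♙ ♕ ♙ ♙ ♙ ♙ ♙│2
1│♖ ♘ ♗ · ♔ ♗ · ♖│1
  ─────────────────
  a b c d e f g h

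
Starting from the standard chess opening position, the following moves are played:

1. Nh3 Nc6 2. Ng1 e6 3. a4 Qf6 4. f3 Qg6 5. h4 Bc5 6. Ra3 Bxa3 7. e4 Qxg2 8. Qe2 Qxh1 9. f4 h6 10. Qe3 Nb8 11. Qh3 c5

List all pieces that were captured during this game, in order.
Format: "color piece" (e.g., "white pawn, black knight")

Tracking captures:
  Bxa3: captured white rook
  Qxg2: captured white pawn
  Qxh1: captured white rook

white rook, white pawn, white rook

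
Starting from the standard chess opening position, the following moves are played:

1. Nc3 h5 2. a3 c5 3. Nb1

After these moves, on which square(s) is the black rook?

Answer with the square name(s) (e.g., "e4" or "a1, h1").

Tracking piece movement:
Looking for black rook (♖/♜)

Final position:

  a b c d e f g h
  ─────────────────
8│♜ ♞ ♝ ♛ ♚ ♝ ♞ ♜│8
7│♟ ♟ · ♟ ♟ ♟ ♟ ·│7
6│· · · · · · · ·│6
5│· · ♟ · · · · ♟│5
4│· · · · · · · ·│4
3│♙ · · · · · · ·│3
2│· ♙ ♙ ♙ ♙ ♙ ♙ ♙│2
1│♖ ♘ ♗ ♕ ♔ ♗ ♘ ♖│1
  ─────────────────
  a b c d e f g h


a8, h8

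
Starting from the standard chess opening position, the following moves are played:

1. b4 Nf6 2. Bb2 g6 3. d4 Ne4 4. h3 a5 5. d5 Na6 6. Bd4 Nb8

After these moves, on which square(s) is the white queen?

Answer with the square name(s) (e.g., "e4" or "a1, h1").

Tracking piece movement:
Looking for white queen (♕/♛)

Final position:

  a b c d e f g h
  ─────────────────
8│♜ ♞ ♝ ♛ ♚ ♝ · ♜│8
7│· ♟ ♟ ♟ ♟ ♟ · ♟│7
6│· · · · · · ♟ ·│6
5│♟ · · ♙ · · · ·│5
4│· ♙ · ♗ ♞ · · ·│4
3│· · · · · · · ♙│3
2│♙ · ♙ · ♙ ♙ ♙ ·│2
1│♖ ♘ · ♕ ♔ ♗ ♘ ♖│1
  ─────────────────
  a b c d e f g h


d1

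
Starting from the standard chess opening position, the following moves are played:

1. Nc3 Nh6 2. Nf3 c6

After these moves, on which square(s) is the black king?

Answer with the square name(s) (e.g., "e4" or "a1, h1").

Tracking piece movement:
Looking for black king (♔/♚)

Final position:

  a b c d e f g h
  ─────────────────
8│♜ ♞ ♝ ♛ ♚ ♝ · ♜│8
7│♟ ♟ · ♟ ♟ ♟ ♟ ♟│7
6│· · ♟ · · · · ♞│6
5│· · · · · · · ·│5
4│· · · · · · · ·│4
3│· · ♘ · · ♘ · ·│3
2│♙ ♙ ♙ ♙ ♙ ♙ ♙ ♙│2
1│♖ · ♗ ♕ ♔ ♗ · ♖│1
  ─────────────────
  a b c d e f g h


e8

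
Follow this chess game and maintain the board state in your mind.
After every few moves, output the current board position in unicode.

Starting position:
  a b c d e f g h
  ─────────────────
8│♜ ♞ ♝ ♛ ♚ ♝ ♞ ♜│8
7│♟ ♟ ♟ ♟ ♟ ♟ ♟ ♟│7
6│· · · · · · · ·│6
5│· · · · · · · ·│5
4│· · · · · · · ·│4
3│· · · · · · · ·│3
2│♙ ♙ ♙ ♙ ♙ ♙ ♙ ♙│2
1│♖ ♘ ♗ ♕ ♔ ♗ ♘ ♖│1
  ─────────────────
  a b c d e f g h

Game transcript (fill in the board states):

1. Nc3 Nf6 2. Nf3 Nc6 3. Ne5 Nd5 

  a b c d e f g h
  ─────────────────
8│♜ · ♝ ♛ ♚ ♝ · ♜│8
7│♟ ♟ ♟ ♟ ♟ ♟ ♟ ♟│7
6│· · ♞ · · · · ·│6
5│· · · ♞ ♘ · · ·│5
4│· · · · · · · ·│4
3│· · ♘ · · · · ·│3
2│♙ ♙ ♙ ♙ ♙ ♙ ♙ ♙│2
1│♖ · ♗ ♕ ♔ ♗ · ♖│1
  ─────────────────
  a b c d e f g h

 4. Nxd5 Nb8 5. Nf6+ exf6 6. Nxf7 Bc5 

  a b c d e f g h
  ─────────────────
8│♜ ♞ ♝ ♛ ♚ · · ♜│8
7│♟ ♟ ♟ ♟ · ♘ ♟ ♟│7
6│· · · · · ♟ · ·│6
5│· · ♝ · · · · ·│5
4│· · · · · · · ·│4
3│· · · · · · · ·│3
2│♙ ♙ ♙ ♙ ♙ ♙ ♙ ♙│2
1│♖ · ♗ ♕ ♔ ♗ · ♖│1
  ─────────────────
  a b c d e f g h

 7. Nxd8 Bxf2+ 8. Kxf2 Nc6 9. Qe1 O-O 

  a b c d e f g h
  ─────────────────
8│♜ · ♝ ♘ · ♜ ♚ ·│8
7│♟ ♟ ♟ ♟ · · ♟ ♟│7
6│· · ♞ · · ♟ · ·│6
5│· · · · · · · ·│5
4│· · · · · · · ·│4
3│· · · · · · · ·│3
2│♙ ♙ ♙ ♙ ♙ ♔ ♙ ♙│2
1│♖ · ♗ · ♕ ♗ · ♖│1
  ─────────────────
  a b c d e f g h

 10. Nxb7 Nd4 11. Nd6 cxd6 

  a b c d e f g h
  ─────────────────
8│♜ · ♝ · · ♜ ♚ ·│8
7│♟ · · ♟ · · ♟ ♟│7
6│· · · ♟ · ♟ · ·│6
5│· · · · · · · ·│5
4│· · · ♞ · · · ·│4
3│· · · · · · · ·│3
2│♙ ♙ ♙ ♙ ♙ ♔ ♙ ♙│2
1│♖ · ♗ · ♕ ♗ · ♖│1
  ─────────────────
  a b c d e f g h


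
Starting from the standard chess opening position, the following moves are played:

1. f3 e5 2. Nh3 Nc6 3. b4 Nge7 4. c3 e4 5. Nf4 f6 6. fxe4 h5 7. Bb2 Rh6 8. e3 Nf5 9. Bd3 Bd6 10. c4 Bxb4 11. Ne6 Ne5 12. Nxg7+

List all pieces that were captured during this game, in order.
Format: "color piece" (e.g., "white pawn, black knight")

Tracking captures:
  fxe4: captured black pawn
  Bxb4: captured white pawn
  Nxg7+: captured black pawn

black pawn, white pawn, black pawn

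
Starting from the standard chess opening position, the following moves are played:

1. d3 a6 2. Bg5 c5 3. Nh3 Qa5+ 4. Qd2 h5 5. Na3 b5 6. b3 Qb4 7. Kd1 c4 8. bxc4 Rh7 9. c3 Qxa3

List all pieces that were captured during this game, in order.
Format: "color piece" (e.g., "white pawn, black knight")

Tracking captures:
  bxc4: captured black pawn
  Qxa3: captured white knight

black pawn, white knight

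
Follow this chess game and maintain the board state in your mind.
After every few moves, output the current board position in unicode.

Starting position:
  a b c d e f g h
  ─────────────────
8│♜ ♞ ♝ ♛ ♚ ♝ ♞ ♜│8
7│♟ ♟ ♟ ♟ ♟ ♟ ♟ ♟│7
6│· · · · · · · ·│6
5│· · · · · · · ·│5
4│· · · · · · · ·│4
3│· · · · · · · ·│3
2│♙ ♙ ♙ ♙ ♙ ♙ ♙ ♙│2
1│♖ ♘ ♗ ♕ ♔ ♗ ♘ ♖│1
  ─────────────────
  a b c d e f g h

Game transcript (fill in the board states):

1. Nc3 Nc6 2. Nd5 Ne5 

  a b c d e f g h
  ─────────────────
8│♜ · ♝ ♛ ♚ ♝ ♞ ♜│8
7│♟ ♟ ♟ ♟ ♟ ♟ ♟ ♟│7
6│· · · · · · · ·│6
5│· · · ♘ ♞ · · ·│5
4│· · · · · · · ·│4
3│· · · · · · · ·│3
2│♙ ♙ ♙ ♙ ♙ ♙ ♙ ♙│2
1│♖ · ♗ ♕ ♔ ♗ ♘ ♖│1
  ─────────────────
  a b c d e f g h

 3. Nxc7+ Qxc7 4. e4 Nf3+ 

  a b c d e f g h
  ─────────────────
8│♜ · ♝ · ♚ ♝ ♞ ♜│8
7│♟ ♟ ♛ ♟ ♟ ♟ ♟ ♟│7
6│· · · · · · · ·│6
5│· · · · · · · ·│5
4│· · · · ♙ · · ·│4
3│· · · · · ♞ · ·│3
2│♙ ♙ ♙ ♙ · ♙ ♙ ♙│2
1│♖ · ♗ ♕ ♔ ♗ ♘ ♖│1
  ─────────────────
  a b c d e f g h

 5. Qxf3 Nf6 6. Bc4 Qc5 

  a b c d e f g h
  ─────────────────
8│♜ · ♝ · ♚ ♝ · ♜│8
7│♟ ♟ · ♟ ♟ ♟ ♟ ♟│7
6│· · · · · ♞ · ·│6
5│· · ♛ · · · · ·│5
4│· · ♗ · ♙ · · ·│4
3│· · · · · ♕ · ·│3
2│♙ ♙ ♙ ♙ · ♙ ♙ ♙│2
1│♖ · ♗ · ♔ · ♘ ♖│1
  ─────────────────
  a b c d e f g h

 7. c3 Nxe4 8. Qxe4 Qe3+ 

  a b c d e f g h
  ─────────────────
8│♜ · ♝ · ♚ ♝ · ♜│8
7│♟ ♟ · ♟ ♟ ♟ ♟ ♟│7
6│· · · · · · · ·│6
5│· · · · · · · ·│5
4│· · ♗ · ♕ · · ·│4
3│· · ♙ · ♛ · · ·│3
2│♙ ♙ · ♙ · ♙ ♙ ♙│2
1│♖ · ♗ · ♔ · ♘ ♖│1
  ─────────────────
  a b c d e f g h

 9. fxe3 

  a b c d e f g h
  ─────────────────
8│♜ · ♝ · ♚ ♝ · ♜│8
7│♟ ♟ · ♟ ♟ ♟ ♟ ♟│7
6│· · · · · · · ·│6
5│· · · · · · · ·│5
4│· · ♗ · ♕ · · ·│4
3│· · ♙ · ♙ · · ·│3
2│♙ ♙ · ♙ · · ♙ ♙│2
1│♖ · ♗ · ♔ · ♘ ♖│1
  ─────────────────
  a b c d e f g h


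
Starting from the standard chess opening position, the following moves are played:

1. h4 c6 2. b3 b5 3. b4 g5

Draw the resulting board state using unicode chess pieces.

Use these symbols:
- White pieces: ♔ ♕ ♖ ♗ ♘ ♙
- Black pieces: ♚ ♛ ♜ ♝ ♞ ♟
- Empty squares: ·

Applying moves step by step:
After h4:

♜ ♞ ♝ ♛ ♚ ♝ ♞ ♜
♟ ♟ ♟ ♟ ♟ ♟ ♟ ♟
· · · · · · · ·
· · · · · · · ·
· · · · · · · ♙
· · · · · · · ·
♙ ♙ ♙ ♙ ♙ ♙ ♙ ·
♖ ♘ ♗ ♕ ♔ ♗ ♘ ♖


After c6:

♜ ♞ ♝ ♛ ♚ ♝ ♞ ♜
♟ ♟ · ♟ ♟ ♟ ♟ ♟
· · ♟ · · · · ·
· · · · · · · ·
· · · · · · · ♙
· · · · · · · ·
♙ ♙ ♙ ♙ ♙ ♙ ♙ ·
♖ ♘ ♗ ♕ ♔ ♗ ♘ ♖


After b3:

♜ ♞ ♝ ♛ ♚ ♝ ♞ ♜
♟ ♟ · ♟ ♟ ♟ ♟ ♟
· · ♟ · · · · ·
· · · · · · · ·
· · · · · · · ♙
· ♙ · · · · · ·
♙ · ♙ ♙ ♙ ♙ ♙ ·
♖ ♘ ♗ ♕ ♔ ♗ ♘ ♖


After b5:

♜ ♞ ♝ ♛ ♚ ♝ ♞ ♜
♟ · · ♟ ♟ ♟ ♟ ♟
· · ♟ · · · · ·
· ♟ · · · · · ·
· · · · · · · ♙
· ♙ · · · · · ·
♙ · ♙ ♙ ♙ ♙ ♙ ·
♖ ♘ ♗ ♕ ♔ ♗ ♘ ♖


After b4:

♜ ♞ ♝ ♛ ♚ ♝ ♞ ♜
♟ · · ♟ ♟ ♟ ♟ ♟
· · ♟ · · · · ·
· ♟ · · · · · ·
· ♙ · · · · · ♙
· · · · · · · ·
♙ · ♙ ♙ ♙ ♙ ♙ ·
♖ ♘ ♗ ♕ ♔ ♗ ♘ ♖


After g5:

♜ ♞ ♝ ♛ ♚ ♝ ♞ ♜
♟ · · ♟ ♟ ♟ · ♟
· · ♟ · · · · ·
· ♟ · · · · ♟ ·
· ♙ · · · · · ♙
· · · · · · · ·
♙ · ♙ ♙ ♙ ♙ ♙ ·
♖ ♘ ♗ ♕ ♔ ♗ ♘ ♖



  a b c d e f g h
  ─────────────────
8│♜ ♞ ♝ ♛ ♚ ♝ ♞ ♜│8
7│♟ · · ♟ ♟ ♟ · ♟│7
6│· · ♟ · · · · ·│6
5│· ♟ · · · · ♟ ·│5
4│· ♙ · · · · · ♙│4
3│· · · · · · · ·│3
2│♙ · ♙ ♙ ♙ ♙ ♙ ·│2
1│♖ ♘ ♗ ♕ ♔ ♗ ♘ ♖│1
  ─────────────────
  a b c d e f g h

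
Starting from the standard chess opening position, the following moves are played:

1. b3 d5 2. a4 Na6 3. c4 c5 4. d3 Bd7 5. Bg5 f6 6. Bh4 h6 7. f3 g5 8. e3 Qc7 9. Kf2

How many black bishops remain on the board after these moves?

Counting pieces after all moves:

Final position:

  a b c d e f g h
  ─────────────────
8│♜ · · · ♚ ♝ ♞ ♜│8
7│♟ ♟ ♛ ♝ ♟ · · ·│7
6│♞ · · · · ♟ · ♟│6
5│· · ♟ ♟ · · ♟ ·│5
4│♙ · ♙ · · · · ♗│4
3│· ♙ · ♙ ♙ ♙ · ·│3
2│· · · · · ♔ ♙ ♙│2
1│♖ ♘ · ♕ · ♗ ♘ ♖│1
  ─────────────────
  a b c d e f g h


2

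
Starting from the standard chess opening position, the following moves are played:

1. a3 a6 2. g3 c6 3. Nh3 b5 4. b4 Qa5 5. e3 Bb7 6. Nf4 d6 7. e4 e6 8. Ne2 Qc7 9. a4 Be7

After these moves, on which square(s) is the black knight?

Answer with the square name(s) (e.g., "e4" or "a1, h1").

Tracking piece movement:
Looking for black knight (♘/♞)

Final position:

  a b c d e f g h
  ─────────────────
8│♜ ♞ · · ♚ · ♞ ♜│8
7│· ♝ ♛ · ♝ ♟ ♟ ♟│7
6│♟ · ♟ ♟ ♟ · · ·│6
5│· ♟ · · · · · ·│5
4│♙ ♙ · · ♙ · · ·│4
3│· · · · · · ♙ ·│3
2│· · ♙ ♙ ♘ ♙ · ♙│2
1│♖ ♘ ♗ ♕ ♔ ♗ · ♖│1
  ─────────────────
  a b c d e f g h


b8, g8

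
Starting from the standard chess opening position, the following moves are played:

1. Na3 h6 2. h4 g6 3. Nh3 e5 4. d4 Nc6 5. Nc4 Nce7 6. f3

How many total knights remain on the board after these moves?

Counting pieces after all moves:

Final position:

  a b c d e f g h
  ─────────────────
8│♜ · ♝ ♛ ♚ ♝ ♞ ♜│8
7│♟ ♟ ♟ ♟ ♞ ♟ · ·│7
6│· · · · · · ♟ ♟│6
5│· · · · ♟ · · ·│5
4│· · ♘ ♙ · · · ♙│4
3│· · · · · ♙ · ♘│3
2│♙ ♙ ♙ · ♙ · ♙ ·│2
1│♖ · ♗ ♕ ♔ ♗ · ♖│1
  ─────────────────
  a b c d e f g h


4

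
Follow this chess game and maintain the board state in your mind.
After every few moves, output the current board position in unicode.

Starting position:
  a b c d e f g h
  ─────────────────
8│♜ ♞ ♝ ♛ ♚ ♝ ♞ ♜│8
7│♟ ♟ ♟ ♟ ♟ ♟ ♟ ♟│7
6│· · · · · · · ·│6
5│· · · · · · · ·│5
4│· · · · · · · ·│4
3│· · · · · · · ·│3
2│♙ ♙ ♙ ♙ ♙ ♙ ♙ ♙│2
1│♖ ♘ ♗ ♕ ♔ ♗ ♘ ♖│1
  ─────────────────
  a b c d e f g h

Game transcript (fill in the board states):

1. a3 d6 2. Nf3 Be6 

  a b c d e f g h
  ─────────────────
8│♜ ♞ · ♛ ♚ ♝ ♞ ♜│8
7│♟ ♟ ♟ · ♟ ♟ ♟ ♟│7
6│· · · ♟ ♝ · · ·│6
5│· · · · · · · ·│5
4│· · · · · · · ·│4
3│♙ · · · · ♘ · ·│3
2│· ♙ ♙ ♙ ♙ ♙ ♙ ♙│2
1│♖ ♘ ♗ ♕ ♔ ♗ · ♖│1
  ─────────────────
  a b c d e f g h

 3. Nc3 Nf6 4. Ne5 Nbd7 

  a b c d e f g h
  ─────────────────
8│♜ · · ♛ ♚ ♝ · ♜│8
7│♟ ♟ ♟ ♞ ♟ ♟ ♟ ♟│7
6│· · · ♟ ♝ ♞ · ·│6
5│· · · · ♘ · · ·│5
4│· · · · · · · ·│4
3│♙ · ♘ · · · · ·│3
2│· ♙ ♙ ♙ ♙ ♙ ♙ ♙│2
1│♖ · ♗ ♕ ♔ ♗ · ♖│1
  ─────────────────
  a b c d e f g h

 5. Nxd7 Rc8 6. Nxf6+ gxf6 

  a b c d e f g h
  ─────────────────
8│· · ♜ ♛ ♚ ♝ · ♜│8
7│♟ ♟ ♟ · ♟ ♟ · ♟│7
6│· · · ♟ ♝ ♟ · ·│6
5│· · · · · · · ·│5
4│· · · · · · · ·│4
3│♙ · ♘ · · · · ·│3
2│· ♙ ♙ ♙ ♙ ♙ ♙ ♙│2
1│♖ · ♗ ♕ ♔ ♗ · ♖│1
  ─────────────────
  a b c d e f g h

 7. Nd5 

  a b c d e f g h
  ─────────────────
8│· · ♜ ♛ ♚ ♝ · ♜│8
7│♟ ♟ ♟ · ♟ ♟ · ♟│7
6│· · · ♟ ♝ ♟ · ·│6
5│· · · ♘ · · · ·│5
4│· · · · · · · ·│4
3│♙ · · · · · · ·│3
2│· ♙ ♙ ♙ ♙ ♙ ♙ ♙│2
1│♖ · ♗ ♕ ♔ ♗ · ♖│1
  ─────────────────
  a b c d e f g h


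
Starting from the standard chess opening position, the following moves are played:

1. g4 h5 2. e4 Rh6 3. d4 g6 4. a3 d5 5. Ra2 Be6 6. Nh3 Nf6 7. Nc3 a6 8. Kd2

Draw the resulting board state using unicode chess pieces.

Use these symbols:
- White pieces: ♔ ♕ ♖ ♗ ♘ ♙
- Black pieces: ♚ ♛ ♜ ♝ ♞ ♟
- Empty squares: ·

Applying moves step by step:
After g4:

♜ ♞ ♝ ♛ ♚ ♝ ♞ ♜
♟ ♟ ♟ ♟ ♟ ♟ ♟ ♟
· · · · · · · ·
· · · · · · · ·
· · · · · · ♙ ·
· · · · · · · ·
♙ ♙ ♙ ♙ ♙ ♙ · ♙
♖ ♘ ♗ ♕ ♔ ♗ ♘ ♖


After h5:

♜ ♞ ♝ ♛ ♚ ♝ ♞ ♜
♟ ♟ ♟ ♟ ♟ ♟ ♟ ·
· · · · · · · ·
· · · · · · · ♟
· · · · · · ♙ ·
· · · · · · · ·
♙ ♙ ♙ ♙ ♙ ♙ · ♙
♖ ♘ ♗ ♕ ♔ ♗ ♘ ♖


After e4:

♜ ♞ ♝ ♛ ♚ ♝ ♞ ♜
♟ ♟ ♟ ♟ ♟ ♟ ♟ ·
· · · · · · · ·
· · · · · · · ♟
· · · · ♙ · ♙ ·
· · · · · · · ·
♙ ♙ ♙ ♙ · ♙ · ♙
♖ ♘ ♗ ♕ ♔ ♗ ♘ ♖


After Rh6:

♜ ♞ ♝ ♛ ♚ ♝ ♞ ·
♟ ♟ ♟ ♟ ♟ ♟ ♟ ·
· · · · · · · ♜
· · · · · · · ♟
· · · · ♙ · ♙ ·
· · · · · · · ·
♙ ♙ ♙ ♙ · ♙ · ♙
♖ ♘ ♗ ♕ ♔ ♗ ♘ ♖


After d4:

♜ ♞ ♝ ♛ ♚ ♝ ♞ ·
♟ ♟ ♟ ♟ ♟ ♟ ♟ ·
· · · · · · · ♜
· · · · · · · ♟
· · · ♙ ♙ · ♙ ·
· · · · · · · ·
♙ ♙ ♙ · · ♙ · ♙
♖ ♘ ♗ ♕ ♔ ♗ ♘ ♖


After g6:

♜ ♞ ♝ ♛ ♚ ♝ ♞ ·
♟ ♟ ♟ ♟ ♟ ♟ · ·
· · · · · · ♟ ♜
· · · · · · · ♟
· · · ♙ ♙ · ♙ ·
· · · · · · · ·
♙ ♙ ♙ · · ♙ · ♙
♖ ♘ ♗ ♕ ♔ ♗ ♘ ♖


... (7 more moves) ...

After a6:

♜ ♞ · ♛ ♚ ♝ · ·
· ♟ ♟ · ♟ ♟ · ·
♟ · · · ♝ ♞ ♟ ♜
· · · ♟ · · · ♟
· · · ♙ ♙ · ♙ ·
♙ · ♘ · · · · ♘
♖ ♙ ♙ · · ♙ · ♙
· · ♗ ♕ ♔ ♗ · ♖


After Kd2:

♜ ♞ · ♛ ♚ ♝ · ·
· ♟ ♟ · ♟ ♟ · ·
♟ · · · ♝ ♞ ♟ ♜
· · · ♟ · · · ♟
· · · ♙ ♙ · ♙ ·
♙ · ♘ · · · · ♘
♖ ♙ ♙ ♔ · ♙ · ♙
· · ♗ ♕ · ♗ · ♖



  a b c d e f g h
  ─────────────────
8│♜ ♞ · ♛ ♚ ♝ · ·│8
7│· ♟ ♟ · ♟ ♟ · ·│7
6│♟ · · · ♝ ♞ ♟ ♜│6
5│· · · ♟ · · · ♟│5
4│· · · ♙ ♙ · ♙ ·│4
3│♙ · ♘ · · · · ♘│3
2│♖ ♙ ♙ ♔ · ♙ · ♙│2
1│· · ♗ ♕ · ♗ · ♖│1
  ─────────────────
  a b c d e f g h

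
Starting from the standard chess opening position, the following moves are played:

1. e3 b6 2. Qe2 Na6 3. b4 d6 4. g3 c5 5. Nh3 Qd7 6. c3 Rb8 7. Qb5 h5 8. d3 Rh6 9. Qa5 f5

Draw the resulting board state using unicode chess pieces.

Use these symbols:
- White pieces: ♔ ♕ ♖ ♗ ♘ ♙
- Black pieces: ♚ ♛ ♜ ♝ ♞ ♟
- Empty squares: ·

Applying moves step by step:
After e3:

♜ ♞ ♝ ♛ ♚ ♝ ♞ ♜
♟ ♟ ♟ ♟ ♟ ♟ ♟ ♟
· · · · · · · ·
· · · · · · · ·
· · · · · · · ·
· · · · ♙ · · ·
♙ ♙ ♙ ♙ · ♙ ♙ ♙
♖ ♘ ♗ ♕ ♔ ♗ ♘ ♖


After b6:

♜ ♞ ♝ ♛ ♚ ♝ ♞ ♜
♟ · ♟ ♟ ♟ ♟ ♟ ♟
· ♟ · · · · · ·
· · · · · · · ·
· · · · · · · ·
· · · · ♙ · · ·
♙ ♙ ♙ ♙ · ♙ ♙ ♙
♖ ♘ ♗ ♕ ♔ ♗ ♘ ♖


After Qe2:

♜ ♞ ♝ ♛ ♚ ♝ ♞ ♜
♟ · ♟ ♟ ♟ ♟ ♟ ♟
· ♟ · · · · · ·
· · · · · · · ·
· · · · · · · ·
· · · · ♙ · · ·
♙ ♙ ♙ ♙ ♕ ♙ ♙ ♙
♖ ♘ ♗ · ♔ ♗ ♘ ♖


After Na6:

♜ · ♝ ♛ ♚ ♝ ♞ ♜
♟ · ♟ ♟ ♟ ♟ ♟ ♟
♞ ♟ · · · · · ·
· · · · · · · ·
· · · · · · · ·
· · · · ♙ · · ·
♙ ♙ ♙ ♙ ♕ ♙ ♙ ♙
♖ ♘ ♗ · ♔ ♗ ♘ ♖


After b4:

♜ · ♝ ♛ ♚ ♝ ♞ ♜
♟ · ♟ ♟ ♟ ♟ ♟ ♟
♞ ♟ · · · · · ·
· · · · · · · ·
· ♙ · · · · · ·
· · · · ♙ · · ·
♙ · ♙ ♙ ♕ ♙ ♙ ♙
♖ ♘ ♗ · ♔ ♗ ♘ ♖


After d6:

♜ · ♝ ♛ ♚ ♝ ♞ ♜
♟ · ♟ · ♟ ♟ ♟ ♟
♞ ♟ · ♟ · · · ·
· · · · · · · ·
· ♙ · · · · · ·
· · · · ♙ · · ·
♙ · ♙ ♙ ♕ ♙ ♙ ♙
♖ ♘ ♗ · ♔ ♗ ♘ ♖


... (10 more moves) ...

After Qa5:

· ♜ ♝ · ♚ ♝ ♞ ·
♟ · · ♛ ♟ ♟ ♟ ·
♞ ♟ · ♟ · · · ♜
♕ · ♟ · · · · ♟
· ♙ · · · · · ·
· · ♙ ♙ ♙ · ♙ ♘
♙ · · · · ♙ · ♙
♖ ♘ ♗ · ♔ ♗ · ♖


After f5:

· ♜ ♝ · ♚ ♝ ♞ ·
♟ · · ♛ ♟ · ♟ ·
♞ ♟ · ♟ · · · ♜
♕ · ♟ · · ♟ · ♟
· ♙ · · · · · ·
· · ♙ ♙ ♙ · ♙ ♘
♙ · · · · ♙ · ♙
♖ ♘ ♗ · ♔ ♗ · ♖



  a b c d e f g h
  ─────────────────
8│· ♜ ♝ · ♚ ♝ ♞ ·│8
7│♟ · · ♛ ♟ · ♟ ·│7
6│♞ ♟ · ♟ · · · ♜│6
5│♕ · ♟ · · ♟ · ♟│5
4│· ♙ · · · · · ·│4
3│· · ♙ ♙ ♙ · ♙ ♘│3
2│♙ · · · · ♙ · ♙│2
1│♖ ♘ ♗ · ♔ ♗ · ♖│1
  ─────────────────
  a b c d e f g h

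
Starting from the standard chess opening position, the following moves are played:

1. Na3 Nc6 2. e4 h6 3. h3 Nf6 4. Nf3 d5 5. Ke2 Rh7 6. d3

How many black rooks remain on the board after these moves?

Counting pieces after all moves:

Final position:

  a b c d e f g h
  ─────────────────
8│♜ · ♝ ♛ ♚ ♝ · ·│8
7│♟ ♟ ♟ · ♟ ♟ ♟ ♜│7
6│· · ♞ · · ♞ · ♟│6
5│· · · ♟ · · · ·│5
4│· · · · ♙ · · ·│4
3│♘ · · ♙ · ♘ · ♙│3
2│♙ ♙ ♙ · ♔ ♙ ♙ ·│2
1│♖ · ♗ ♕ · ♗ · ♖│1
  ─────────────────
  a b c d e f g h


2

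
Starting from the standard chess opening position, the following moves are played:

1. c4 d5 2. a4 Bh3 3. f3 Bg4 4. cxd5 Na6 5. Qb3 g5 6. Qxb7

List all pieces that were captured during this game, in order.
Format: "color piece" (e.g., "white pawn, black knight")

Tracking captures:
  cxd5: captured black pawn
  Qxb7: captured black pawn

black pawn, black pawn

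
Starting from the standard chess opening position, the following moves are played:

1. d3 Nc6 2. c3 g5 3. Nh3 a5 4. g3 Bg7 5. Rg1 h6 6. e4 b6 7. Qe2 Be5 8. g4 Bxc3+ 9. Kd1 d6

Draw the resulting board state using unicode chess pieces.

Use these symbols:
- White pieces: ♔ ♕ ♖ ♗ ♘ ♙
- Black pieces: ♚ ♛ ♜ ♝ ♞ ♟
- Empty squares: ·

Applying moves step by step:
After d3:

♜ ♞ ♝ ♛ ♚ ♝ ♞ ♜
♟ ♟ ♟ ♟ ♟ ♟ ♟ ♟
· · · · · · · ·
· · · · · · · ·
· · · · · · · ·
· · · ♙ · · · ·
♙ ♙ ♙ · ♙ ♙ ♙ ♙
♖ ♘ ♗ ♕ ♔ ♗ ♘ ♖


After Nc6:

♜ · ♝ ♛ ♚ ♝ ♞ ♜
♟ ♟ ♟ ♟ ♟ ♟ ♟ ♟
· · ♞ · · · · ·
· · · · · · · ·
· · · · · · · ·
· · · ♙ · · · ·
♙ ♙ ♙ · ♙ ♙ ♙ ♙
♖ ♘ ♗ ♕ ♔ ♗ ♘ ♖


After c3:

♜ · ♝ ♛ ♚ ♝ ♞ ♜
♟ ♟ ♟ ♟ ♟ ♟ ♟ ♟
· · ♞ · · · · ·
· · · · · · · ·
· · · · · · · ·
· · ♙ ♙ · · · ·
♙ ♙ · · ♙ ♙ ♙ ♙
♖ ♘ ♗ ♕ ♔ ♗ ♘ ♖


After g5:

♜ · ♝ ♛ ♚ ♝ ♞ ♜
♟ ♟ ♟ ♟ ♟ ♟ · ♟
· · ♞ · · · · ·
· · · · · · ♟ ·
· · · · · · · ·
· · ♙ ♙ · · · ·
♙ ♙ · · ♙ ♙ ♙ ♙
♖ ♘ ♗ ♕ ♔ ♗ ♘ ♖


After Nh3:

♜ · ♝ ♛ ♚ ♝ ♞ ♜
♟ ♟ ♟ ♟ ♟ ♟ · ♟
· · ♞ · · · · ·
· · · · · · ♟ ·
· · · · · · · ·
· · ♙ ♙ · · · ♘
♙ ♙ · · ♙ ♙ ♙ ♙
♖ ♘ ♗ ♕ ♔ ♗ · ♖


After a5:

♜ · ♝ ♛ ♚ ♝ ♞ ♜
· ♟ ♟ ♟ ♟ ♟ · ♟
· · ♞ · · · · ·
♟ · · · · · ♟ ·
· · · · · · · ·
· · ♙ ♙ · · · ♘
♙ ♙ · · ♙ ♙ ♙ ♙
♖ ♘ ♗ ♕ ♔ ♗ · ♖


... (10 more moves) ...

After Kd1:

♜ · ♝ ♛ ♚ · ♞ ♜
· · ♟ ♟ ♟ ♟ · ·
· ♟ ♞ · · · · ♟
♟ · · · · · ♟ ·
· · · · ♙ · ♙ ·
· · ♝ ♙ · · · ♘
♙ ♙ · · ♕ ♙ · ♙
♖ ♘ ♗ ♔ · ♗ ♖ ·


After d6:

♜ · ♝ ♛ ♚ · ♞ ♜
· · ♟ · ♟ ♟ · ·
· ♟ ♞ ♟ · · · ♟
♟ · · · · · ♟ ·
· · · · ♙ · ♙ ·
· · ♝ ♙ · · · ♘
♙ ♙ · · ♕ ♙ · ♙
♖ ♘ ♗ ♔ · ♗ ♖ ·



  a b c d e f g h
  ─────────────────
8│♜ · ♝ ♛ ♚ · ♞ ♜│8
7│· · ♟ · ♟ ♟ · ·│7
6│· ♟ ♞ ♟ · · · ♟│6
5│♟ · · · · · ♟ ·│5
4│· · · · ♙ · ♙ ·│4
3│· · ♝ ♙ · · · ♘│3
2│♙ ♙ · · ♕ ♙ · ♙│2
1│♖ ♘ ♗ ♔ · ♗ ♖ ·│1
  ─────────────────
  a b c d e f g h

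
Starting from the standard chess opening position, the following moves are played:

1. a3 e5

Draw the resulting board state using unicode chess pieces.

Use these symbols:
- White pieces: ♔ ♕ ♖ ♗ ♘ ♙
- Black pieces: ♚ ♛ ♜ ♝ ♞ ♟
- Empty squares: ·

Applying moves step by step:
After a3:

♜ ♞ ♝ ♛ ♚ ♝ ♞ ♜
♟ ♟ ♟ ♟ ♟ ♟ ♟ ♟
· · · · · · · ·
· · · · · · · ·
· · · · · · · ·
♙ · · · · · · ·
· ♙ ♙ ♙ ♙ ♙ ♙ ♙
♖ ♘ ♗ ♕ ♔ ♗ ♘ ♖


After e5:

♜ ♞ ♝ ♛ ♚ ♝ ♞ ♜
♟ ♟ ♟ ♟ · ♟ ♟ ♟
· · · · · · · ·
· · · · ♟ · · ·
· · · · · · · ·
♙ · · · · · · ·
· ♙ ♙ ♙ ♙ ♙ ♙ ♙
♖ ♘ ♗ ♕ ♔ ♗ ♘ ♖



  a b c d e f g h
  ─────────────────
8│♜ ♞ ♝ ♛ ♚ ♝ ♞ ♜│8
7│♟ ♟ ♟ ♟ · ♟ ♟ ♟│7
6│· · · · · · · ·│6
5│· · · · ♟ · · ·│5
4│· · · · · · · ·│4
3│♙ · · · · · · ·│3
2│· ♙ ♙ ♙ ♙ ♙ ♙ ♙│2
1│♖ ♘ ♗ ♕ ♔ ♗ ♘ ♖│1
  ─────────────────
  a b c d e f g h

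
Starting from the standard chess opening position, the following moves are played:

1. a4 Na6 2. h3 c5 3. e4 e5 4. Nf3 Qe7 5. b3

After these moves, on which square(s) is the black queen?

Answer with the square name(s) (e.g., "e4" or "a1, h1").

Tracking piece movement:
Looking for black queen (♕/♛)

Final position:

  a b c d e f g h
  ─────────────────
8│♜ · ♝ · ♚ ♝ ♞ ♜│8
7│♟ ♟ · ♟ ♛ ♟ ♟ ♟│7
6│♞ · · · · · · ·│6
5│· · ♟ · ♟ · · ·│5
4│♙ · · · ♙ · · ·│4
3│· ♙ · · · ♘ · ♙│3
2│· · ♙ ♙ · ♙ ♙ ·│2
1│♖ ♘ ♗ ♕ ♔ ♗ · ♖│1
  ─────────────────
  a b c d e f g h


e7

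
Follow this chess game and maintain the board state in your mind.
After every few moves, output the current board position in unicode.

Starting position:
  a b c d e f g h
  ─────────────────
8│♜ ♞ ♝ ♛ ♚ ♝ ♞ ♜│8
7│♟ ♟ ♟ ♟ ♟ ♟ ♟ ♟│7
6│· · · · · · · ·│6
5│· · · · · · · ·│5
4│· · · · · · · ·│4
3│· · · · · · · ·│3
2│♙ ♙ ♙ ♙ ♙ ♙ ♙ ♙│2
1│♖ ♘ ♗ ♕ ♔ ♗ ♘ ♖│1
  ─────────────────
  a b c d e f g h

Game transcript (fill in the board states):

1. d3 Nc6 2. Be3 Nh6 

  a b c d e f g h
  ─────────────────
8│♜ · ♝ ♛ ♚ ♝ · ♜│8
7│♟ ♟ ♟ ♟ ♟ ♟ ♟ ♟│7
6│· · ♞ · · · · ♞│6
5│· · · · · · · ·│5
4│· · · · · · · ·│4
3│· · · ♙ ♗ · · ·│3
2│♙ ♙ ♙ · ♙ ♙ ♙ ♙│2
1│♖ ♘ · ♕ ♔ ♗ ♘ ♖│1
  ─────────────────
  a b c d e f g h

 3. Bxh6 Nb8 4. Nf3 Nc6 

  a b c d e f g h
  ─────────────────
8│♜ · ♝ ♛ ♚ ♝ · ♜│8
7│♟ ♟ ♟ ♟ ♟ ♟ ♟ ♟│7
6│· · ♞ · · · · ♗│6
5│· · · · · · · ·│5
4│· · · · · · · ·│4
3│· · · ♙ · ♘ · ·│3
2│♙ ♙ ♙ · ♙ ♙ ♙ ♙│2
1│♖ ♘ · ♕ ♔ ♗ · ♖│1
  ─────────────────
  a b c d e f g h

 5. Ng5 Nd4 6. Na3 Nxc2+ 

  a b c d e f g h
  ─────────────────
8│♜ · ♝ ♛ ♚ ♝ · ♜│8
7│♟ ♟ ♟ ♟ ♟ ♟ ♟ ♟│7
6│· · · · · · · ♗│6
5│· · · · · · ♘ ·│5
4│· · · · · · · ·│4
3│♘ · · ♙ · · · ·│3
2│♙ ♙ ♞ · ♙ ♙ ♙ ♙│2
1│♖ · · ♕ ♔ ♗ · ♖│1
  ─────────────────
  a b c d e f g h

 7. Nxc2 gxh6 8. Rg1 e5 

  a b c d e f g h
  ─────────────────
8│♜ · ♝ ♛ ♚ ♝ · ♜│8
7│♟ ♟ ♟ ♟ · ♟ · ♟│7
6│· · · · · · · ♟│6
5│· · · · ♟ · ♘ ·│5
4│· · · · · · · ·│4
3│· · · ♙ · · · ·│3
2│♙ ♙ ♘ · ♙ ♙ ♙ ♙│2
1│♖ · · ♕ ♔ ♗ ♖ ·│1
  ─────────────────
  a b c d e f g h

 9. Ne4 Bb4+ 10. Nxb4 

  a b c d e f g h
  ─────────────────
8│♜ · ♝ ♛ ♚ · · ♜│8
7│♟ ♟ ♟ ♟ · ♟ · ♟│7
6│· · · · · · · ♟│6
5│· · · · ♟ · · ·│5
4│· ♘ · · ♘ · · ·│4
3│· · · ♙ · · · ·│3
2│♙ ♙ · · ♙ ♙ ♙ ♙│2
1│♖ · · ♕ ♔ ♗ ♖ ·│1
  ─────────────────
  a b c d e f g h


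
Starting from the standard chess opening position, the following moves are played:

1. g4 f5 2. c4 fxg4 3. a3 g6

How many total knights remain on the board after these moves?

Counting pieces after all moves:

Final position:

  a b c d e f g h
  ─────────────────
8│♜ ♞ ♝ ♛ ♚ ♝ ♞ ♜│8
7│♟ ♟ ♟ ♟ ♟ · · ♟│7
6│· · · · · · ♟ ·│6
5│· · · · · · · ·│5
4│· · ♙ · · · ♟ ·│4
3│♙ · · · · · · ·│3
2│· ♙ · ♙ ♙ ♙ · ♙│2
1│♖ ♘ ♗ ♕ ♔ ♗ ♘ ♖│1
  ─────────────────
  a b c d e f g h


4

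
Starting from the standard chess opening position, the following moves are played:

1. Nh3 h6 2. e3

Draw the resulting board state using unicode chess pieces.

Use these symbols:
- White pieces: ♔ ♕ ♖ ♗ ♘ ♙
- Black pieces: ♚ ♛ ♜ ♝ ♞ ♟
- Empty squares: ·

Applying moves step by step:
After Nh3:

♜ ♞ ♝ ♛ ♚ ♝ ♞ ♜
♟ ♟ ♟ ♟ ♟ ♟ ♟ ♟
· · · · · · · ·
· · · · · · · ·
· · · · · · · ·
· · · · · · · ♘
♙ ♙ ♙ ♙ ♙ ♙ ♙ ♙
♖ ♘ ♗ ♕ ♔ ♗ · ♖


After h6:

♜ ♞ ♝ ♛ ♚ ♝ ♞ ♜
♟ ♟ ♟ ♟ ♟ ♟ ♟ ·
· · · · · · · ♟
· · · · · · · ·
· · · · · · · ·
· · · · · · · ♘
♙ ♙ ♙ ♙ ♙ ♙ ♙ ♙
♖ ♘ ♗ ♕ ♔ ♗ · ♖


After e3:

♜ ♞ ♝ ♛ ♚ ♝ ♞ ♜
♟ ♟ ♟ ♟ ♟ ♟ ♟ ·
· · · · · · · ♟
· · · · · · · ·
· · · · · · · ·
· · · · ♙ · · ♘
♙ ♙ ♙ ♙ · ♙ ♙ ♙
♖ ♘ ♗ ♕ ♔ ♗ · ♖



  a b c d e f g h
  ─────────────────
8│♜ ♞ ♝ ♛ ♚ ♝ ♞ ♜│8
7│♟ ♟ ♟ ♟ ♟ ♟ ♟ ·│7
6│· · · · · · · ♟│6
5│· · · · · · · ·│5
4│· · · · · · · ·│4
3│· · · · ♙ · · ♘│3
2│♙ ♙ ♙ ♙ · ♙ ♙ ♙│2
1│♖ ♘ ♗ ♕ ♔ ♗ · ♖│1
  ─────────────────
  a b c d e f g h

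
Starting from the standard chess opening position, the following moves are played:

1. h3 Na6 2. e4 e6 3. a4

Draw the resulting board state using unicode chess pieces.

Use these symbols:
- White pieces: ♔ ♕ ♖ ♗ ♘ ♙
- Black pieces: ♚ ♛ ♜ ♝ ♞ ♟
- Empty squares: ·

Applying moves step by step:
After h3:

♜ ♞ ♝ ♛ ♚ ♝ ♞ ♜
♟ ♟ ♟ ♟ ♟ ♟ ♟ ♟
· · · · · · · ·
· · · · · · · ·
· · · · · · · ·
· · · · · · · ♙
♙ ♙ ♙ ♙ ♙ ♙ ♙ ·
♖ ♘ ♗ ♕ ♔ ♗ ♘ ♖


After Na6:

♜ · ♝ ♛ ♚ ♝ ♞ ♜
♟ ♟ ♟ ♟ ♟ ♟ ♟ ♟
♞ · · · · · · ·
· · · · · · · ·
· · · · · · · ·
· · · · · · · ♙
♙ ♙ ♙ ♙ ♙ ♙ ♙ ·
♖ ♘ ♗ ♕ ♔ ♗ ♘ ♖


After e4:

♜ · ♝ ♛ ♚ ♝ ♞ ♜
♟ ♟ ♟ ♟ ♟ ♟ ♟ ♟
♞ · · · · · · ·
· · · · · · · ·
· · · · ♙ · · ·
· · · · · · · ♙
♙ ♙ ♙ ♙ · ♙ ♙ ·
♖ ♘ ♗ ♕ ♔ ♗ ♘ ♖


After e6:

♜ · ♝ ♛ ♚ ♝ ♞ ♜
♟ ♟ ♟ ♟ · ♟ ♟ ♟
♞ · · · ♟ · · ·
· · · · · · · ·
· · · · ♙ · · ·
· · · · · · · ♙
♙ ♙ ♙ ♙ · ♙ ♙ ·
♖ ♘ ♗ ♕ ♔ ♗ ♘ ♖


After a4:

♜ · ♝ ♛ ♚ ♝ ♞ ♜
♟ ♟ ♟ ♟ · ♟ ♟ ♟
♞ · · · ♟ · · ·
· · · · · · · ·
♙ · · · ♙ · · ·
· · · · · · · ♙
· ♙ ♙ ♙ · ♙ ♙ ·
♖ ♘ ♗ ♕ ♔ ♗ ♘ ♖



  a b c d e f g h
  ─────────────────
8│♜ · ♝ ♛ ♚ ♝ ♞ ♜│8
7│♟ ♟ ♟ ♟ · ♟ ♟ ♟│7
6│♞ · · · ♟ · · ·│6
5│· · · · · · · ·│5
4│♙ · · · ♙ · · ·│4
3│· · · · · · · ♙│3
2│· ♙ ♙ ♙ · ♙ ♙ ·│2
1│♖ ♘ ♗ ♕ ♔ ♗ ♘ ♖│1
  ─────────────────
  a b c d e f g h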